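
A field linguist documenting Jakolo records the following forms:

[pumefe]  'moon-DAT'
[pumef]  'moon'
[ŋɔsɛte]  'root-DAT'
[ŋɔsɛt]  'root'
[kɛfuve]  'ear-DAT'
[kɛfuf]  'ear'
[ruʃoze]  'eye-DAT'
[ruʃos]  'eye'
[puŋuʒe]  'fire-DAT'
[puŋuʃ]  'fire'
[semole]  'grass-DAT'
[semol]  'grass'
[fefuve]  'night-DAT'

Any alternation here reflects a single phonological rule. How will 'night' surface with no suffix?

[fefuf]

The stem for 'ear' ends in [v] in [kɛfuve] but [f] in [kɛfuf].
Compare 'moon', with invariant [f] in [pumefe] and [pumef]: an analysis with underlying /f/ and a rule producing [v] before the DAT suffix would wrongly predict alternation here too.
So /v/ is underlying, and a rule of word-final obstruent devoicing — voiced obstruents become voiceless word-finally — gives [f].
The one attested form of 'night', [fefuve], shows underlying /fefuv/. Applying the same rule word-finally gives [fefuf].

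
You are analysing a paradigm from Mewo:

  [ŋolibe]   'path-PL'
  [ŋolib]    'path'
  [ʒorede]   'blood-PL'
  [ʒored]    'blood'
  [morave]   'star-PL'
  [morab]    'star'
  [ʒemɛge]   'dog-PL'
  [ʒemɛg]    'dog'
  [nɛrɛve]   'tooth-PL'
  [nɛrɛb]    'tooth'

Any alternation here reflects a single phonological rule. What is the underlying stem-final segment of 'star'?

/v/

In [morave] and [morab] the final segment of 'star' alternates: [v] ~ [b].
Compare 'path', with invariant [b] in [ŋolibe] and [ŋolib]: an analysis with underlying /b/ and a rule producing [v] before the PL suffix would wrongly predict alternation here too.
So /v/ is underlying, and a rule of word-final hardening — voiced fricatives become stops word-finally — gives [b].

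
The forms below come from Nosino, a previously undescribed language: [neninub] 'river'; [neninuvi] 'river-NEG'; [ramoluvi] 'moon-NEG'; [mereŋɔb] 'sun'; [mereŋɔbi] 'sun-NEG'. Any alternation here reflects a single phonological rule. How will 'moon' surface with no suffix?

'river' shows [b] ~ [v] at the end of the stem ([neninub] vs [neninuvi]).
Compare 'sun', with invariant [b] in [mereŋɔb] and [mereŋɔbi]: an analysis with underlying /b/ and a rule producing [v] before the NEG suffix would wrongly predict alternation here too.
The underlying segment must be /v/; voiced fricatives become stops word-finally, yielding [b] there.
From [ramoluvi] the stem 'moon' is /ramoluv/; word-finally this yields [ramolub].

[ramolub]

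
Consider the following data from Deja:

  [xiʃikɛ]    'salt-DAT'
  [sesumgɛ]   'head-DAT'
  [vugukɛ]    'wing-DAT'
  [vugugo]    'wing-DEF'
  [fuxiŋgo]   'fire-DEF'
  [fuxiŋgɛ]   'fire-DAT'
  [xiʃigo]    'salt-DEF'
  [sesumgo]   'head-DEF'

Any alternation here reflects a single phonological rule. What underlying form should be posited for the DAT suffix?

The DAT morpheme has two allomorphs, [-gɛ] and [-kɛ].
The DEF suffix, which begins with [g], is invariant after every stem; so [g] is not altered by any rule here.
So the underlying form is /-kɛ/, and voiceless stops become voiced after a nasal.

/-kɛ/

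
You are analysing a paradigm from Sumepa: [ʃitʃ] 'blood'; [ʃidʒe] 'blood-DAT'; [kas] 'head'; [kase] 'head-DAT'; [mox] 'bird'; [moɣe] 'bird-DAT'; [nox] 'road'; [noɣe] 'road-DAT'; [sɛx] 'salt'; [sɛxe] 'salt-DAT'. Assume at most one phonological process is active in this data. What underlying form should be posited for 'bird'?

/moɣ/

'bird' shows [x] ~ [ɣ] at the end of the stem ([mox] vs [moɣe]).
Compare 'salt', with invariant [x] in [sɛx] and [sɛxe]: an analysis with underlying /x/ and a rule producing [ɣ] before the DAT suffix would wrongly predict alternation here too.
Therefore /ɣ/ is basic and [x] is derived by word-final obstruent devoicing (voiced obstruents become voiceless word-finally).
The underlying form of 'bird' is therefore /moɣ/.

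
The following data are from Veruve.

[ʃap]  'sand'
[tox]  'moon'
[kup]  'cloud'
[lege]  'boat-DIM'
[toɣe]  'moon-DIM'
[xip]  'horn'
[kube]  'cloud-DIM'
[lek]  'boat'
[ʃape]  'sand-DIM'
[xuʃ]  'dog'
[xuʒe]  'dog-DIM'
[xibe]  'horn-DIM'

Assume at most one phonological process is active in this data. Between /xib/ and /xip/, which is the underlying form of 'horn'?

/xib/

The stem for 'horn' ends in [b] in [xibe] but [p] in [xip].
The stem 'sand' ([ʃape], [ʃap]) shows [p] unchanged in both environments, so [p] cannot be basic with [b] derived before the DIM suffix.
Therefore /b/ is basic and [p] is derived by word-final obstruent devoicing (voiced obstruents become voiceless word-finally).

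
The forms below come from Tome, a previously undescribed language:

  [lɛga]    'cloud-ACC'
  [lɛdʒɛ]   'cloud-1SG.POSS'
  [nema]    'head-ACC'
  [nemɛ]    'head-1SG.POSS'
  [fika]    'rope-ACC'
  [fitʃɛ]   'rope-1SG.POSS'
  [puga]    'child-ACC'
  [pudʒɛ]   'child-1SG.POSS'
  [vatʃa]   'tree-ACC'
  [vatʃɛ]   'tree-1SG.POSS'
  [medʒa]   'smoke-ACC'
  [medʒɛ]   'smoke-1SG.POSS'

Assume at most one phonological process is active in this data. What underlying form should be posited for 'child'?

/pug/

'child' shows [g] ~ [dʒ] at the end of the stem ([puga] vs [pudʒɛ]).
The stem 'smoke' ([medʒa], [medʒɛ]) shows [dʒ] unchanged in both environments, so [dʒ] cannot be basic with [g] derived before the ACC suffix.
So /g/ is underlying, and a rule of palatalization before a front vowel — /k/ and /g/ become palato-alveolar [tʃ] and [dʒ] before a front vowel — gives [dʒ].
The underlying form of 'child' is therefore /pug/.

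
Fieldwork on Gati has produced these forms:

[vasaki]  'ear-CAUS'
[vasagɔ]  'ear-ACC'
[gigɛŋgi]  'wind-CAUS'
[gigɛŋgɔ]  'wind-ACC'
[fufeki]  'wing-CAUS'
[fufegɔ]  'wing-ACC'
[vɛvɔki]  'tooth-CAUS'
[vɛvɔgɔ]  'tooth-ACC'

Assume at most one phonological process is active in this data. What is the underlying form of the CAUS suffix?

The CAUS morpheme has two allomorphs, [-gi] and [-ki].
By contrast the ACC suffix keeps its initial [g] throughout — that segment must be underlying.
The CAUS suffix is therefore /-ki/ underlyingly, with post-nasal voicing: voiceless stops become voiced after a nasal.

/-ki/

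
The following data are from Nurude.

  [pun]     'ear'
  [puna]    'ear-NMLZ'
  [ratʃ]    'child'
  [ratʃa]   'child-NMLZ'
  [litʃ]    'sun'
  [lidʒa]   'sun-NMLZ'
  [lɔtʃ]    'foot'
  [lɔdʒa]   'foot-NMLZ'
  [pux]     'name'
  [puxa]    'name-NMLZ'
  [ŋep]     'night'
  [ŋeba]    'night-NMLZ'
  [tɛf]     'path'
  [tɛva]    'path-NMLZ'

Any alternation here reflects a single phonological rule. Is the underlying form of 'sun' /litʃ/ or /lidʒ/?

/lidʒ/

'sun' shows [tʃ] ~ [dʒ] at the end of the stem ([litʃ] vs [lidʒa]).
The stem 'child' ([ratʃ], [ratʃa]) shows [tʃ] unchanged in both environments, so [tʃ] cannot be basic with [dʒ] derived before the NMLZ suffix.
The alternation reflects word-final obstruent devoicing: voiced obstruents become voiceless word-finally. /dʒ/ is underlying.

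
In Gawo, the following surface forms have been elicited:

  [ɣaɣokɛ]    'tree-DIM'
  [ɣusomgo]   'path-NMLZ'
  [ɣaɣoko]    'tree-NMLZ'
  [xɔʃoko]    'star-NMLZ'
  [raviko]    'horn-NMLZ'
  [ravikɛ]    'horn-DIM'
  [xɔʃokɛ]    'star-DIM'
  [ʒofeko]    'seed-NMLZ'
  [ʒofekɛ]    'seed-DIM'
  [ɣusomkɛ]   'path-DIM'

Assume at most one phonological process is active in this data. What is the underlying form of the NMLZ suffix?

The NMLZ morpheme has two allomorphs, [-go] and [-ko].
The DIM suffix, which begins with [k], is invariant after every stem; so [k] is not altered by any rule here.
So the underlying form is /-go/, and voiced stops become voiceless after a vowel.

/-go/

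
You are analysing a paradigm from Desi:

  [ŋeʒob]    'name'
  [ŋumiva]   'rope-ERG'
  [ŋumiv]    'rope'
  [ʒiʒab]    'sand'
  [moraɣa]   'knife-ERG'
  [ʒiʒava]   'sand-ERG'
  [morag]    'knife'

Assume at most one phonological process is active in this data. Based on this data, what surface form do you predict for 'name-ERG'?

In [ʒiʒava] and [ʒiʒab] the final segment of 'sand' alternates: [v] ~ [b].
If /v/ were underlying and a rule turned it into [b] in isolation, 'rope' would also alternate; but it has [v] in both [ŋumiva] and [ŋumiv].
So /b/ is underlying, and a rule of intervocalic spirantization — voiced stops become fricatives between vowels — gives [v].
From [ŋeʒob] the stem 'name' is /ŋeʒob/; between vowels this yields [ŋeʒova].

[ŋeʒova]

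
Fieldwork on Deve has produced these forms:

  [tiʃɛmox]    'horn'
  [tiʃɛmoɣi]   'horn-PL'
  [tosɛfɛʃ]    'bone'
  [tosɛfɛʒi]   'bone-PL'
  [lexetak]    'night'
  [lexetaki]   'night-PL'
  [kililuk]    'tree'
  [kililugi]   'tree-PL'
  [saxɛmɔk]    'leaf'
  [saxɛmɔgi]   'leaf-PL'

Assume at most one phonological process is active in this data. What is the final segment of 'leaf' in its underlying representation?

/g/

'leaf' shows [k] ~ [g] at the end of the stem ([saxɛmɔk] vs [saxɛmɔgi]).
The stem 'night' ([lexetak], [lexetaki]) shows [k] unchanged in both environments, so [k] cannot be basic with [g] derived before the PL suffix.
The alternation reflects word-final obstruent devoicing: voiced obstruents become voiceless word-finally. /g/ is underlying.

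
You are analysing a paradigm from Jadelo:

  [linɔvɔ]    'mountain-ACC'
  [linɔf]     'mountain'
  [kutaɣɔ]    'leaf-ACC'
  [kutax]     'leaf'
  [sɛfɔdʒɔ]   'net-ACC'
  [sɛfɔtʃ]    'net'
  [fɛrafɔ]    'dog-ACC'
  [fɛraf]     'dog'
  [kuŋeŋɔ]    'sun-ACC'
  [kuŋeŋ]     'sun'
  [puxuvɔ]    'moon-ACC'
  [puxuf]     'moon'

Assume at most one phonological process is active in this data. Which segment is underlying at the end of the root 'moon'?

The root 'moon' surfaces as [puxuvɔ] and [puxuf], with a stem-final [v] ~ [f] alternation.
Compare 'dog', with invariant [f] in [fɛrafɔ] and [fɛraf]: an analysis with underlying /f/ and a rule producing [v] before the ACC suffix would wrongly predict alternation here too.
Therefore /v/ is basic and [f] is derived by word-final obstruent devoicing (voiced obstruents become voiceless word-finally).

/v/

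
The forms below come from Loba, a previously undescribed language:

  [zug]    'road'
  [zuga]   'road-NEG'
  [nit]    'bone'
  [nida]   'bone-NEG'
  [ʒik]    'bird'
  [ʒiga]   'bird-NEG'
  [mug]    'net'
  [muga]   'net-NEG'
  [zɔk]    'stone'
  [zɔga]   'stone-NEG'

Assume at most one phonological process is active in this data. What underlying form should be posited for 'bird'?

/ʒik/

In [ʒik] and [ʒiga] the final segment of 'bird' alternates: [k] ~ [g].
But 'net' keeps [g] in both environments ([mug], [muga]), so there is no rule changing /g/ to [k] in isolation.
So /k/ is underlying, and a rule of intervocalic voicing — voiceless stops become voiced between vowels — gives [g].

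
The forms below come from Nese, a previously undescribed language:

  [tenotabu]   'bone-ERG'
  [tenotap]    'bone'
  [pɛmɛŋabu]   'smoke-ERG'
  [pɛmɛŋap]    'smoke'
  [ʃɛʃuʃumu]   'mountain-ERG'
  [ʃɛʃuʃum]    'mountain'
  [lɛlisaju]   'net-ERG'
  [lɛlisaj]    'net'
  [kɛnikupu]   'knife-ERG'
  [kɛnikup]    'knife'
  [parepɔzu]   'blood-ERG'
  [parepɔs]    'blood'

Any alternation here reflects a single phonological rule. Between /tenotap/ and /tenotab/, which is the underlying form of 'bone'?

/tenotab/

'bone' shows [b] ~ [p] at the end of the stem ([tenotabu] vs [tenotap]).
If /p/ were underlying and a rule turned it into [b] before the ERG suffix, 'knife' would also alternate; but it has [p] in both [kɛnikupu] and [kɛnikup].
The underlying segment must be /b/; voiced obstruents become voiceless word-finally, yielding [p] there.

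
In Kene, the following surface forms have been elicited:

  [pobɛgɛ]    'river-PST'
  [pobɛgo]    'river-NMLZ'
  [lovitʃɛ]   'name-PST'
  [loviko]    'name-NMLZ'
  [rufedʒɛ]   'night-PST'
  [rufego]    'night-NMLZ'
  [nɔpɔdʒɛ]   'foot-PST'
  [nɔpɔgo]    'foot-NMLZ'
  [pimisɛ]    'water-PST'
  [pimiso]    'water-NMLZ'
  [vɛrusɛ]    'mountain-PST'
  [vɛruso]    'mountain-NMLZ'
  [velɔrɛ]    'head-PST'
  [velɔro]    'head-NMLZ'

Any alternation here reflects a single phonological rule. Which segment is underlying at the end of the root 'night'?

In [rufedʒɛ] and [rufego] the final segment of 'night' alternates: [dʒ] ~ [g].
If /g/ were underlying and a rule turned it into [dʒ] before the PST suffix, 'river' would also alternate; but it has [g] in both [pobɛgɛ] and [pobɛgo].
The alternation reflects depalatalization: palato-alveolar /tʃ/ and /dʒ/ become [k] and [g] when no front vowel follows. /dʒ/ is underlying.

/dʒ/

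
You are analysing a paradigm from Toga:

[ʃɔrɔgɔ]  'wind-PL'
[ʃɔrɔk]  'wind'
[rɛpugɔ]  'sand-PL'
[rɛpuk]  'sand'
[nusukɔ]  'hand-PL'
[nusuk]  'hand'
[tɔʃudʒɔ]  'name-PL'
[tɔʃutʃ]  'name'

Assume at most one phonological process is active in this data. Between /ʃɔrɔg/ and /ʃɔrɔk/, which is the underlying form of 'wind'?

/ʃɔrɔg/

The stem for 'wind' ends in [g] in [ʃɔrɔgɔ] but [k] in [ʃɔrɔk].
The stem 'hand' ([nusukɔ], [nusuk]) shows [k] unchanged in both environments, so [k] cannot be basic with [g] derived before the PL suffix.
The underlying segment must be /g/; voiced obstruents become voiceless word-finally, yielding [k] there.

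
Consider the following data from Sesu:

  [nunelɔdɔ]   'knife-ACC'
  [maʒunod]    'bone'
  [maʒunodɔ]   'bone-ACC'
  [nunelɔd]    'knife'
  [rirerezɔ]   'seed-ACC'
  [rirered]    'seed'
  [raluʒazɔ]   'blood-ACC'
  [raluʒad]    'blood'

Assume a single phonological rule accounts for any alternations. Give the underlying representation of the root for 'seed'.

/rirerez/

In [rirerezɔ] and [rirered] the final segment of 'seed' alternates: [z] ~ [d].
But 'bone' keeps [d] in both environments ([maʒunodɔ], [maʒunod]), so there is no rule changing /d/ to [z] before the ACC suffix.
Therefore /z/ is basic and [d] is derived by word-final hardening (voiced fricatives become stops word-finally).
The underlying form of 'seed' is therefore /rirerez/.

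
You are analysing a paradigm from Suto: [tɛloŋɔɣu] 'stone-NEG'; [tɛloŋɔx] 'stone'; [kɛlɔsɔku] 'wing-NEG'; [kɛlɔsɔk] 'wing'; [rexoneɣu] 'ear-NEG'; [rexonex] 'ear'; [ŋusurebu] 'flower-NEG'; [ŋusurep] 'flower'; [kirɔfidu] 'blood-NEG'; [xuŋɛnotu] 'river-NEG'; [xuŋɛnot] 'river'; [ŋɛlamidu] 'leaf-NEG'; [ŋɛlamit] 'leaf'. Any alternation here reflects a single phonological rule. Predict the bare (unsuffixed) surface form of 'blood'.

The root 'leaf' surfaces as [ŋɛlamidu] and [ŋɛlamit], with a stem-final [d] ~ [t] alternation.
Compare 'river', with invariant [t] in [xuŋɛnotu] and [xuŋɛnot]: an analysis with underlying /t/ and a rule producing [d] before the NEG suffix would wrongly predict alternation here too.
The alternation reflects word-final obstruent devoicing: voiced obstruents become voiceless word-finally. /d/ is underlying.
From [kirɔfidu] the stem 'blood' is /kirɔfid/; word-finally this yields [kirɔfit].

[kirɔfit]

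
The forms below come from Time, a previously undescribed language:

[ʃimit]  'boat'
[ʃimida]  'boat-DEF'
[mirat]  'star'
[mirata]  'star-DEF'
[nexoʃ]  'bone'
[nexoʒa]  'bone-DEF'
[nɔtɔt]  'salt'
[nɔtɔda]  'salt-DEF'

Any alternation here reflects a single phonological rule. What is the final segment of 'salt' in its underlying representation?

/d/

In [nɔtɔt] and [nɔtɔda] the final segment of 'salt' alternates: [t] ~ [d].
But 'star' keeps [t] in both environments ([mirat], [mirata]), so there is no rule changing /t/ to [d] before the DEF suffix.
The alternation reflects word-final obstruent devoicing: voiced obstruents become voiceless word-finally. /d/ is underlying.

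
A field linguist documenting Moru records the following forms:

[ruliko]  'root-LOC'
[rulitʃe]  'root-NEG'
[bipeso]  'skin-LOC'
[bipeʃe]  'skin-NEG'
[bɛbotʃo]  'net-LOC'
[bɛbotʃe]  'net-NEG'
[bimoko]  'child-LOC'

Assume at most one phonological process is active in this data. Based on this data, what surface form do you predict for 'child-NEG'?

'root' shows [k] ~ [tʃ] at the end of the stem ([ruliko] vs [rulitʃe]).
If /tʃ/ were underlying and a rule turned it into [k] before the LOC suffix, 'net' would also alternate; but it has [tʃ] in both [bɛbotʃo] and [bɛbotʃe].
So /k/ is underlying, and a rule of palatalization before a front vowel — /k/ and /s/ become palato-alveolar [tʃ] and [ʃ] before a front vowel — gives [tʃ].
From [bimoko] the stem 'child' is /bimok/; before a front vowel this yields [bimotʃe].

[bimotʃe]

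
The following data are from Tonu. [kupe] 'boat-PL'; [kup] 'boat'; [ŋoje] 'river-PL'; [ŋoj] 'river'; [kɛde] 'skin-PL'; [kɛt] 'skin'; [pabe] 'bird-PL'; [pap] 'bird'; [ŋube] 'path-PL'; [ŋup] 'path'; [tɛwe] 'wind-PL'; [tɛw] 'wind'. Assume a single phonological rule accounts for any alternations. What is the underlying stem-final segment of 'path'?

/b/

The root 'path' surfaces as [ŋube] and [ŋup], with a stem-final [b] ~ [p] alternation.
Compare 'boat', with invariant [p] in [kupe] and [kup]: an analysis with underlying /p/ and a rule producing [b] before the PL suffix would wrongly predict alternation here too.
The alternation reflects word-final obstruent devoicing: voiced obstruents become voiceless word-finally. /b/ is underlying.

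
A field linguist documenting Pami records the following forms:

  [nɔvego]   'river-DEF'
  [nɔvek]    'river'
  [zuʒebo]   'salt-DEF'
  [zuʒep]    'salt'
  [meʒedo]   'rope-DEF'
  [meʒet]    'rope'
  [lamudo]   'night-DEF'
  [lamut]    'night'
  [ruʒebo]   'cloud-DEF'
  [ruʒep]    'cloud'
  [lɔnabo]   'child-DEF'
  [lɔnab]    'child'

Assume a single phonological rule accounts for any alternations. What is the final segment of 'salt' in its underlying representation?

/p/

'salt' shows [b] ~ [p] at the end of the stem ([zuʒebo] vs [zuʒep]).
The stem 'child' ([lɔnabo], [lɔnab]) shows [b] unchanged in both environments, so [b] cannot be basic with [p] derived in isolation.
Therefore /p/ is basic and [b] is derived by intervocalic voicing (voiceless stops become voiced between vowels).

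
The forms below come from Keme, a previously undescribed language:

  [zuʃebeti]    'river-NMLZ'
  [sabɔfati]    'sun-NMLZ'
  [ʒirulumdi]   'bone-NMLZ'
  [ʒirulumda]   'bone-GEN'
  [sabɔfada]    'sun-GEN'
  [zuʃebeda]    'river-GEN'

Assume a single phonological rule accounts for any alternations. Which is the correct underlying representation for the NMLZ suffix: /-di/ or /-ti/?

The NMLZ morpheme has two allomorphs, [-di] and [-ti].
By contrast the GEN suffix keeps its initial [d] throughout — that segment must be underlying.
The NMLZ suffix is therefore /-ti/ underlyingly, with post-nasal voicing: voiceless stops become voiced after a nasal.

/-ti/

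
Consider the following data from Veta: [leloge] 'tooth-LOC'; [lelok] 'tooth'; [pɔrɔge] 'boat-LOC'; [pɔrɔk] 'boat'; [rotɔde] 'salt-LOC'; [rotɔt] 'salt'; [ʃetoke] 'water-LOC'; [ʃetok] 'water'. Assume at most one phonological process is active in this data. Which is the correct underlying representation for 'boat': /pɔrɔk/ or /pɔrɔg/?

In [pɔrɔge] and [pɔrɔk] the final segment of 'boat' alternates: [g] ~ [k].
If /k/ were underlying and a rule turned it into [g] before the LOC suffix, 'water' would also alternate; but it has [k] in both [ʃetoke] and [ʃetok].
The alternation reflects word-final obstruent devoicing: voiced obstruents become voiceless word-finally. /g/ is underlying.

/pɔrɔg/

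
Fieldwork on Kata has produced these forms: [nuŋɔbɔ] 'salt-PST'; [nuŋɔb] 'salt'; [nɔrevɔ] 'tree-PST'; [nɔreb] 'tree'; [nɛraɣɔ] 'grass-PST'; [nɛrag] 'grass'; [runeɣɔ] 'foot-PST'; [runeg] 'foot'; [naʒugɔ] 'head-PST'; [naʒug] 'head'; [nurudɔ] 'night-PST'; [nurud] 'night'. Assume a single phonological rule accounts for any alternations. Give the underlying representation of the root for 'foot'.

The stem for 'foot' ends in [ɣ] in [runeɣɔ] but [g] in [runeg].
If /g/ were underlying and a rule turned it into [ɣ] before the PST suffix, 'head' would also alternate; but it has [g] in both [naʒugɔ] and [naʒug].
The underlying segment must be /ɣ/; voiced fricatives become stops word-finally, yielding [g] there.
Hence 'foot' is /runeɣ/ underlyingly.

/runeɣ/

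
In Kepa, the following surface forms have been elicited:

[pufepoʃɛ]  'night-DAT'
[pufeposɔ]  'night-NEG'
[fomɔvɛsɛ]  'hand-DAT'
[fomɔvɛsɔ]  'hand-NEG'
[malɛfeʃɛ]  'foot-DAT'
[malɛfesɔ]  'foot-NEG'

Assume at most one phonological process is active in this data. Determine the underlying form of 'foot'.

The root 'foot' surfaces as [malɛfeʃɛ] and [malɛfesɔ], with a stem-final [ʃ] ~ [s] alternation.
Compare 'hand', with invariant [s] in [fomɔvɛsɛ] and [fomɔvɛsɔ]: an analysis with underlying /s/ and a rule producing [ʃ] before the DAT suffix would wrongly predict alternation here too.
The alternation reflects depalatalization: palato-alveolar /ʃ/ becomes [s] when no front vowel follows. /ʃ/ is underlying.

/malɛfeʃ/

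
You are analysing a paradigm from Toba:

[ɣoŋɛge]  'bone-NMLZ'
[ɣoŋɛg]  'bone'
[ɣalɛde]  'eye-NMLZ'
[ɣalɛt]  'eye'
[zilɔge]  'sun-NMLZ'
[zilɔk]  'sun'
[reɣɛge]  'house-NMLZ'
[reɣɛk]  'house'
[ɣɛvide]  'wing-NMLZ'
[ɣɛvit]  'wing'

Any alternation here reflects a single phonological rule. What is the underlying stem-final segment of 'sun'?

/k/

The root 'sun' surfaces as [zilɔge] and [zilɔk], with a stem-final [g] ~ [k] alternation.
If /g/ were underlying and a rule turned it into [k] in isolation, 'bone' would also alternate; but it has [g] in both [ɣoŋɛge] and [ɣoŋɛg].
The alternation reflects intervocalic voicing: voiceless stops become voiced between vowels. /k/ is underlying.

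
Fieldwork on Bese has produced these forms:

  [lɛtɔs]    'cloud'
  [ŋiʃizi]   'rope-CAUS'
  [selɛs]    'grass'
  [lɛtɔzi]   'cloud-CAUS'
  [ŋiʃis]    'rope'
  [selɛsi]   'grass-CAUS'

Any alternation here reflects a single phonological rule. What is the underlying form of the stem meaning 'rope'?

/ŋiʃiz/

'rope' shows [z] ~ [s] at the end of the stem ([ŋiʃizi] vs [ŋiʃis]).
Compare 'grass', with invariant [s] in [selɛsi] and [selɛs]: an analysis with underlying /s/ and a rule producing [z] before the CAUS suffix would wrongly predict alternation here too.
So /z/ is underlying, and a rule of word-final obstruent devoicing — voiced obstruents become voiceless word-finally — gives [s].
So 'rope' = /ŋiʃiz/.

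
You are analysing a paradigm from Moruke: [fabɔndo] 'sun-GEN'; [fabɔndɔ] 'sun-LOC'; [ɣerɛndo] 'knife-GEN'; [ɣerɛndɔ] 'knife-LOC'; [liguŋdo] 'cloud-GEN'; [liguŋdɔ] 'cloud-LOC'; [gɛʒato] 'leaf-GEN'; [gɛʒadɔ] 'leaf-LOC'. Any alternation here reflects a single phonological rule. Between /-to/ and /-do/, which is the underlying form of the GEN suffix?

The GEN morpheme has two allomorphs, [-do] and [-to].
The LOC suffix, which begins with [d], is invariant after every stem; so [d] is not altered by any rule here.
The GEN suffix is therefore /-to/ underlyingly, with post-nasal voicing: voiceless stops become voiced after a nasal.

/-to/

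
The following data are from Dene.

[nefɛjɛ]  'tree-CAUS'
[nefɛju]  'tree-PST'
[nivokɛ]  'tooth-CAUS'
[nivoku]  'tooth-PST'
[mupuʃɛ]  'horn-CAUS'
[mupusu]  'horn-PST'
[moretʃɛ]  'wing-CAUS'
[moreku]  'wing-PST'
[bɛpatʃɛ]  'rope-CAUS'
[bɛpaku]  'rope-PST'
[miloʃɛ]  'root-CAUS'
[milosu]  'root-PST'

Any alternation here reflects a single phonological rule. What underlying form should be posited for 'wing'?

/moretʃ/

'wing' shows [tʃ] ~ [k] at the end of the stem ([moretʃɛ] vs [moreku]).
But 'tooth' keeps [k] in both environments ([nivokɛ], [nivoku]), so there is no rule changing /k/ to [tʃ] before the CAUS suffix.
The alternation reflects depalatalization: palato-alveolar /tʃ/ and /ʃ/ become [k] and [s] when no front vowel follows. /tʃ/ is underlying.
Hence 'wing' is /moretʃ/ underlyingly.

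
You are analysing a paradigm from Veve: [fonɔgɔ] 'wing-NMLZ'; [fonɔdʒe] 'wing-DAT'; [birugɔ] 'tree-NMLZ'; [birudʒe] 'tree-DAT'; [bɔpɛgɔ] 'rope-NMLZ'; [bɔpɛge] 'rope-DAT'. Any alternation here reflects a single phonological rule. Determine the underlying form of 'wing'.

The root 'wing' surfaces as [fonɔgɔ] and [fonɔdʒe], with a stem-final [g] ~ [dʒ] alternation.
Compare 'rope', with invariant [g] in [bɔpɛgɔ] and [bɔpɛge]: an analysis with underlying /g/ and a rule producing [dʒ] before the DAT suffix would wrongly predict alternation here too.
The underlying segment must be /dʒ/; palato-alveolar /dʒ/ becomes [g] when no front vowel follows, yielding [g] there.
Hence 'wing' is /fonɔdʒ/ underlyingly.

/fonɔdʒ/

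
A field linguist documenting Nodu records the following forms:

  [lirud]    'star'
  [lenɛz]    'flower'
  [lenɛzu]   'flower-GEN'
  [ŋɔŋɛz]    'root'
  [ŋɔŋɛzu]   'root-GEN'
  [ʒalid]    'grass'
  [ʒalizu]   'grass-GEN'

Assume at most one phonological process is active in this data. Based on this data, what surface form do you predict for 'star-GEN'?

[liruzu]

In [ʒalid] and [ʒalizu] the final segment of 'grass' alternates: [d] ~ [z].
The stem 'root' ([ŋɔŋɛz], [ŋɔŋɛzu]) shows [z] unchanged in both environments, so [z] cannot be basic with [d] derived in isolation.
The underlying segment must be /d/; voiced stops become fricatives between vowels, yielding [z] there.
The one attested form of 'star', [lirud], shows underlying /lirud/. Applying the same rule between vowels gives [liruzu].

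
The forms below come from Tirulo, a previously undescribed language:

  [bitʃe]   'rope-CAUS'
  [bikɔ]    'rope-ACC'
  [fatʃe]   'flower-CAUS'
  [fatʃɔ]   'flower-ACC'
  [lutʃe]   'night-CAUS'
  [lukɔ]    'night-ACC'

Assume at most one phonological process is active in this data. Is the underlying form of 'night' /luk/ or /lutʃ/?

/luk/

The stem for 'night' ends in [tʃ] in [lutʃe] but [k] in [lukɔ].
The stem 'flower' ([fatʃe], [fatʃɔ]) shows [tʃ] unchanged in both environments, so [tʃ] cannot be basic with [k] derived before the ACC suffix.
The alternation reflects palatalization before a front vowel: /k/ becomes palato-alveolar [tʃ] before a front vowel. /k/ is underlying.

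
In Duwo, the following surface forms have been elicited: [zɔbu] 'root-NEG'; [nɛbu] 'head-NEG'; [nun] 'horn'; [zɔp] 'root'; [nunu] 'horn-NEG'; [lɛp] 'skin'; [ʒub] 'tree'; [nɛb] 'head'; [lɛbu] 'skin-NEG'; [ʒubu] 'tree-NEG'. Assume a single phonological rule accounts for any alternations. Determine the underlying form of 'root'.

/zɔp/

The root 'root' surfaces as [zɔp] and [zɔbu], with a stem-final [p] ~ [b] alternation.
If /b/ were underlying and a rule turned it into [p] in isolation, 'tree' would also alternate; but it has [b] in both [ʒub] and [ʒubu].
The underlying segment must be /p/; voiceless stops become voiced between vowels, yielding [b] there.
So 'root' = /zɔp/.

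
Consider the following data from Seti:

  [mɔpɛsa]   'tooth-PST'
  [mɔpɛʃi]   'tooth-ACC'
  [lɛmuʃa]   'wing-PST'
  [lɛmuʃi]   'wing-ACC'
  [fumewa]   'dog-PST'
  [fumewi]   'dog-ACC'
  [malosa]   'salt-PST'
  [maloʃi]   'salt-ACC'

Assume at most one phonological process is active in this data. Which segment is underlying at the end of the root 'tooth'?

/s/

'tooth' shows [s] ~ [ʃ] at the end of the stem ([mɔpɛsa] vs [mɔpɛʃi]).
The stem 'wing' ([lɛmuʃa], [lɛmuʃi]) shows [ʃ] unchanged in both environments, so [ʃ] cannot be basic with [s] derived before the PST suffix.
The alternation reflects palatalization before a front vowel: /s/ becomes palato-alveolar [ʃ] before a front vowel. /s/ is underlying.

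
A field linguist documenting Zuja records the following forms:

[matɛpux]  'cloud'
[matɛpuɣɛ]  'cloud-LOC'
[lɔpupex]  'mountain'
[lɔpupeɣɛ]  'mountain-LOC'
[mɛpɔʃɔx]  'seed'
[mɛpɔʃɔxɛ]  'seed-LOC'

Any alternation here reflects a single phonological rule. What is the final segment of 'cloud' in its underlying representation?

/ɣ/

In [matɛpux] and [matɛpuɣɛ] the final segment of 'cloud' alternates: [x] ~ [ɣ].
The stem 'seed' ([mɛpɔʃɔx], [mɛpɔʃɔxɛ]) shows [x] unchanged in both environments, so [x] cannot be basic with [ɣ] derived before the LOC suffix.
So /ɣ/ is underlying, and a rule of word-final obstruent devoicing — voiced obstruents become voiceless word-finally — gives [x].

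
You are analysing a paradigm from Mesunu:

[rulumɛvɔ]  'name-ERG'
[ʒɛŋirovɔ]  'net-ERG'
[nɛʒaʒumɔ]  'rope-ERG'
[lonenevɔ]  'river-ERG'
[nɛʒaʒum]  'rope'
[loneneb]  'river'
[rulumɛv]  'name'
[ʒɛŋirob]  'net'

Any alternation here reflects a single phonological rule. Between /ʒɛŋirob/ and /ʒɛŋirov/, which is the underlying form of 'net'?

The stem for 'net' ends in [v] in [ʒɛŋirovɔ] but [b] in [ʒɛŋirob].
Compare 'name', with invariant [v] in [rulumɛvɔ] and [rulumɛv]: an analysis with underlying /v/ and a rule producing [b] in isolation would wrongly predict alternation here too.
The alternation reflects intervocalic spirantization: voiced stops become fricatives between vowels. /b/ is underlying.

/ʒɛŋirob/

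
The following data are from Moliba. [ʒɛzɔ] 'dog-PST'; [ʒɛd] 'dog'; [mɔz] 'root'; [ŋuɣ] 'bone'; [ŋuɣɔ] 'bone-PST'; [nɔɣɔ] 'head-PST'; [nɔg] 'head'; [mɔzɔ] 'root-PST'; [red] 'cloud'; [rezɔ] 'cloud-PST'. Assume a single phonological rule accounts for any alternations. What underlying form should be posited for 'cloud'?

The root 'cloud' surfaces as [rezɔ] and [red], with a stem-final [z] ~ [d] alternation.
The stem 'root' ([mɔzɔ], [mɔz]) shows [z] unchanged in both environments, so [z] cannot be basic with [d] derived in isolation.
The underlying segment must be /d/; voiced stops become fricatives between vowels, yielding [z] there.
So 'cloud' = /red/.

/red/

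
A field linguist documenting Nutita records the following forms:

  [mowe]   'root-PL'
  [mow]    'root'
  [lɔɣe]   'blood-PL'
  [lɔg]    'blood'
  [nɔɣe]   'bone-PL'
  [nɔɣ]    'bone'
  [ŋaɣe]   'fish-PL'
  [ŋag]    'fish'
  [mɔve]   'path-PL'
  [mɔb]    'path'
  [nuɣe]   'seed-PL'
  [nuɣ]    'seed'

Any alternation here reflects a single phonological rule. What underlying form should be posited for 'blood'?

/lɔg/

The stem for 'blood' ends in [ɣ] in [lɔɣe] but [g] in [lɔg].
But 'bone' keeps [ɣ] in both environments ([nɔɣe], [nɔɣ]), so there is no rule changing /ɣ/ to [g] in isolation.
So /g/ is underlying, and a rule of intervocalic spirantization — voiced stops become fricatives between vowels — gives [ɣ].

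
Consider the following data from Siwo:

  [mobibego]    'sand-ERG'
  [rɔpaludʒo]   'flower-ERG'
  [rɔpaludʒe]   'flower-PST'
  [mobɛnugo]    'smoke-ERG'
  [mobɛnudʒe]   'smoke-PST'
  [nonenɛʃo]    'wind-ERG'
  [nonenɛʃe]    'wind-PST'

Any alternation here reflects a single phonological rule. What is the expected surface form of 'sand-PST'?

[mobibedʒe]

'smoke' shows [g] ~ [dʒ] at the end of the stem ([mobɛnugo] vs [mobɛnudʒe]).
The stem 'flower' ([rɔpaludʒo], [rɔpaludʒe]) shows [dʒ] unchanged in both environments, so [dʒ] cannot be basic with [g] derived before the ERG suffix.
The underlying segment must be /g/; /g/ becomes palato-alveolar [dʒ] before a front vowel, yielding [dʒ] there.
From [mobibego] the stem 'sand' is /mobibeg/; before a front vowel this yields [mobibedʒe].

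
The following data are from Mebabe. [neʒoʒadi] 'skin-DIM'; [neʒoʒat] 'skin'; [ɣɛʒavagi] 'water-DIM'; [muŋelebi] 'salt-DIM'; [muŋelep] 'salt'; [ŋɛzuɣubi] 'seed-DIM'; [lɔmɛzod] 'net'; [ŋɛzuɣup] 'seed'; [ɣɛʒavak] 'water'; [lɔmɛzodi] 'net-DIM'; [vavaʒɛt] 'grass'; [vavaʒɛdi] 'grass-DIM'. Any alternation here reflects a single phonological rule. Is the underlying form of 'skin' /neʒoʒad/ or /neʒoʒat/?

In [neʒoʒadi] and [neʒoʒat] the final segment of 'skin' alternates: [d] ~ [t].
If /d/ were underlying and a rule turned it into [t] in isolation, 'net' would also alternate; but it has [d] in both [lɔmɛzodi] and [lɔmɛzod].
The alternation reflects intervocalic voicing: voiceless stops become voiced between vowels. /t/ is underlying.

/neʒoʒat/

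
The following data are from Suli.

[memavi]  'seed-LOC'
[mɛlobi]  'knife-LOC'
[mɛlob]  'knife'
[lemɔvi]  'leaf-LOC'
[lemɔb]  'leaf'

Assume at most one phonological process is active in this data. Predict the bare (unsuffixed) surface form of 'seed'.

[memab]

The stem for 'leaf' ends in [v] in [lemɔvi] but [b] in [lemɔb].
The stem 'knife' ([mɛlobi], [mɛlob]) shows [b] unchanged in both environments, so [b] cannot be basic with [v] derived before the LOC suffix.
The underlying segment must be /v/; voiced fricatives become stops word-finally, yielding [b] there.
The one attested form of 'seed', [memavi], shows underlying /memav/. Applying the same rule word-finally gives [memab].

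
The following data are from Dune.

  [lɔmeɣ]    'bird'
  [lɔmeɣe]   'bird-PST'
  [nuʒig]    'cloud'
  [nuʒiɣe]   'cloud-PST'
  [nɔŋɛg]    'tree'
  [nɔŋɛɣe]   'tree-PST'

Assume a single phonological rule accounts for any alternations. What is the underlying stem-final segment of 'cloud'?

In [nuʒig] and [nuʒiɣe] the final segment of 'cloud' alternates: [g] ~ [ɣ].
But 'bird' keeps [ɣ] in both environments ([lɔmeɣ], [lɔmeɣe]), so there is no rule changing /ɣ/ to [g] in isolation.
So /g/ is underlying, and a rule of intervocalic spirantization — voiced stops become fricatives between vowels — gives [ɣ].

/g/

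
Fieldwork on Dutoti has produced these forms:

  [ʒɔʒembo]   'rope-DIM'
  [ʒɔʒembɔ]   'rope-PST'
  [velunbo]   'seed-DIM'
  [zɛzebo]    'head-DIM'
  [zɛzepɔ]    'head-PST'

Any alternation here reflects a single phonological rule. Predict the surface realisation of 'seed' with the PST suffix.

The PST morpheme has two allomorphs, [-bɔ] and [-pɔ].
The DIM suffix, which begins with [b], is invariant after every stem; so [b] is not altered by any rule here.
The PST suffix is therefore /-pɔ/ underlyingly, with post-nasal voicing: voiceless stops become voiced after a nasal.
After 'seed', which ends in a nasal, the suffix surfaces as [-bɔ], giving [velunbɔ].

[velunbɔ]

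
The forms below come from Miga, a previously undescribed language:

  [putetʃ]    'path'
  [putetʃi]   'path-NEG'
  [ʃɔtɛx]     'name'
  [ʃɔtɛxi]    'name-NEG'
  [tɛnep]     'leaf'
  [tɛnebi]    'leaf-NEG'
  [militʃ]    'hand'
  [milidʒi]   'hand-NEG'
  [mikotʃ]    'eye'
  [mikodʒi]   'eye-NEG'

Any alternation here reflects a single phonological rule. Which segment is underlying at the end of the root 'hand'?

/dʒ/

In [militʃ] and [milidʒi] the final segment of 'hand' alternates: [tʃ] ~ [dʒ].
The stem 'path' ([putetʃ], [putetʃi]) shows [tʃ] unchanged in both environments, so [tʃ] cannot be basic with [dʒ] derived before the NEG suffix.
The underlying segment must be /dʒ/; voiced obstruents become voiceless word-finally, yielding [tʃ] there.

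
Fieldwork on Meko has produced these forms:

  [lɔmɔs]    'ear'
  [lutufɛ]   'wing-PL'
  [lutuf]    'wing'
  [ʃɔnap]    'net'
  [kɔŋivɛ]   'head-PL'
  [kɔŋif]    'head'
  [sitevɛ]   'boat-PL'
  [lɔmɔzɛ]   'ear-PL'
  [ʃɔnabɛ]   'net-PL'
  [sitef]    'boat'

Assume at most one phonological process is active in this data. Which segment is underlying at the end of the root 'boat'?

In [sitef] and [sitevɛ] the final segment of 'boat' alternates: [f] ~ [v].
Compare 'wing', with invariant [f] in [lutuf] and [lutufɛ]: an analysis with underlying /f/ and a rule producing [v] before the PL suffix would wrongly predict alternation here too.
Therefore /v/ is basic and [f] is derived by word-final obstruent devoicing (voiced obstruents become voiceless word-finally).

/v/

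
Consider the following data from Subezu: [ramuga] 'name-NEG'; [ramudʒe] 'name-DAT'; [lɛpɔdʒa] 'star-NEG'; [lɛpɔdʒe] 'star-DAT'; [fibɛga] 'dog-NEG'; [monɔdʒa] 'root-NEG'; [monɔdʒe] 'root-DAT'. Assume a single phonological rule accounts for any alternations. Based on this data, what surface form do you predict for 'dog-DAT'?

[fibɛdʒe]

The stem for 'name' ends in [g] in [ramuga] but [dʒ] in [ramudʒe].
The stem 'star' ([lɛpɔdʒa], [lɛpɔdʒe]) shows [dʒ] unchanged in both environments, so [dʒ] cannot be basic with [g] derived before the NEG suffix.
Therefore /g/ is basic and [dʒ] is derived by palatalization before a front vowel (/g/ becomes palato-alveolar [dʒ] before a front vowel).
The one attested form of 'dog', [fibɛga], shows underlying /fibɛg/. Applying the same rule before a front vowel gives [fibɛdʒe].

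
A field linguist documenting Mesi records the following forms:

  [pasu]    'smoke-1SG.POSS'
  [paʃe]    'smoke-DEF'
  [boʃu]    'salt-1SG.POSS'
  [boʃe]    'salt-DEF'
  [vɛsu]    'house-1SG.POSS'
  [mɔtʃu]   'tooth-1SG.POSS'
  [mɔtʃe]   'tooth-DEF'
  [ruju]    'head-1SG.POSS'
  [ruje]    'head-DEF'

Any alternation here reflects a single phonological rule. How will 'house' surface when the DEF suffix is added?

'smoke' shows [s] ~ [ʃ] at the end of the stem ([pasu] vs [paʃe]).
But 'salt' keeps [ʃ] in both environments ([boʃu], [boʃe]), so there is no rule changing /ʃ/ to [s] before the 1SG.POSS suffix.
The alternation reflects palatalization before a front vowel: /s/ becomes palato-alveolar [ʃ] before a front vowel. /s/ is underlying.
From [vɛsu] the stem 'house' is /vɛs/; before a front vowel this yields [vɛʃe].

[vɛʃe]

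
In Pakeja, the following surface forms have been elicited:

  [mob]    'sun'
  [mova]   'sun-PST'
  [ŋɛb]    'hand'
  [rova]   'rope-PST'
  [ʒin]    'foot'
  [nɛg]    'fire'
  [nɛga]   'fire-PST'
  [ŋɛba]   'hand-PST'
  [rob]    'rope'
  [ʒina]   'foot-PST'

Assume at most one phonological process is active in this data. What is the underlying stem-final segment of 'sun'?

'sun' shows [b] ~ [v] at the end of the stem ([mob] vs [mova]).
But 'hand' keeps [b] in both environments ([ŋɛb], [ŋɛba]), so there is no rule changing /b/ to [v] before the PST suffix.
The underlying segment must be /v/; voiced fricatives become stops word-finally, yielding [b] there.

/v/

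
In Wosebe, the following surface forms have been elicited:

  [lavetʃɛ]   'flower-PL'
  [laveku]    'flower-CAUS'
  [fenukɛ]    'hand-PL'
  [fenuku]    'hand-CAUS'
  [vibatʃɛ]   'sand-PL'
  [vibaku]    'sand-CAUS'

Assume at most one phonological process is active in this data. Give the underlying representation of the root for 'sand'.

/vibatʃ/

In [vibatʃɛ] and [vibaku] the final segment of 'sand' alternates: [tʃ] ~ [k].
The stem 'hand' ([fenukɛ], [fenuku]) shows [k] unchanged in both environments, so [k] cannot be basic with [tʃ] derived before the PL suffix.
Therefore /tʃ/ is basic and [k] is derived by depalatalization (palato-alveolar /tʃ/ becomes [k] when no front vowel follows).
The underlying form of 'sand' is therefore /vibatʃ/.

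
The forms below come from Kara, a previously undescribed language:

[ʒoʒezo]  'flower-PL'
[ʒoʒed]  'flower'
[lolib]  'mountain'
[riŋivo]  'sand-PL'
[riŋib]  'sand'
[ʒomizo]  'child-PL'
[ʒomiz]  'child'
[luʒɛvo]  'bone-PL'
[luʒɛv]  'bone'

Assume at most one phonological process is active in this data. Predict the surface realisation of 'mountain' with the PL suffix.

[lolivo]

The root 'sand' surfaces as [riŋivo] and [riŋib], with a stem-final [v] ~ [b] alternation.
But 'bone' keeps [v] in both environments ([luʒɛvo], [luʒɛv]), so there is no rule changing /v/ to [b] in isolation.
Therefore /b/ is basic and [v] is derived by intervocalic spirantization (voiced stops become fricatives between vowels).
The one attested form of 'mountain', [lolib], shows underlying /lolib/. Applying the same rule between vowels gives [lolivo].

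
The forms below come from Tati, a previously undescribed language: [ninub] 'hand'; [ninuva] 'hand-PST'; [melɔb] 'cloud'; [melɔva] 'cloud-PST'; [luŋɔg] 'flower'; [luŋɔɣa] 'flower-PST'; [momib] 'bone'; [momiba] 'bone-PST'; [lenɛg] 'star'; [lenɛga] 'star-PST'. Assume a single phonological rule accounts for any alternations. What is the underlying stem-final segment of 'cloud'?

/v/

The root 'cloud' surfaces as [melɔb] and [melɔva], with a stem-final [b] ~ [v] alternation.
Compare 'bone', with invariant [b] in [momib] and [momiba]: an analysis with underlying /b/ and a rule producing [v] before the PST suffix would wrongly predict alternation here too.
The underlying segment must be /v/; voiced fricatives become stops word-finally, yielding [b] there.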